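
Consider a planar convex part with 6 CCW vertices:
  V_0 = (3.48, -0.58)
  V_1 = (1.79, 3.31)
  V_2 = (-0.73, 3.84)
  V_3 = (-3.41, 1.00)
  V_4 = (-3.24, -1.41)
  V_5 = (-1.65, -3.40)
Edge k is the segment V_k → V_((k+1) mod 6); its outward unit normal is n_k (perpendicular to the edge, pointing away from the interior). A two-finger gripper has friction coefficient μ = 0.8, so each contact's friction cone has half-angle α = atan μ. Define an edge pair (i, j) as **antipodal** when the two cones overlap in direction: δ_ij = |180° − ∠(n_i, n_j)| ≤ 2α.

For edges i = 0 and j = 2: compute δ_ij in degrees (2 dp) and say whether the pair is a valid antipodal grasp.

δ = 66.82°, valid

α = atan 0.8 = 38.66°;  2α = 77.32°
edge 0: e_0 = (-1.69, +3.89);  n_0 = (+0.9172, +0.3985)
edge 2: e_2 = (-2.68, -2.84);  n_2 = (-0.7273, +0.6863)
∠(n_0, n_2) = 113.18°
δ = |180° − 113.18°| = 66.82°
66.82° ≤ 2α = 77.32°  →  valid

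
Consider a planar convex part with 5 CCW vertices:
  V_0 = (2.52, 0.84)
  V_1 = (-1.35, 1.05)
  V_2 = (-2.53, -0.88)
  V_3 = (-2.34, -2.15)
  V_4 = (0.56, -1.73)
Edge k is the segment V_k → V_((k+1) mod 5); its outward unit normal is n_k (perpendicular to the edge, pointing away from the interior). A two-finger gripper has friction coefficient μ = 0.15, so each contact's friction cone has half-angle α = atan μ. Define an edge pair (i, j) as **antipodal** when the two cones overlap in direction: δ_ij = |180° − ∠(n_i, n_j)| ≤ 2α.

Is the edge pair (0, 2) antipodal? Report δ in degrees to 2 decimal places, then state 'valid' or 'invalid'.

α = atan 0.15 = 8.53°;  2α = 17.06°
edge 0: e_0 = (-3.87, +0.21);  n_0 = (+0.0542, +0.9985)
edge 2: e_2 = (+0.19, -1.27);  n_2 = (-0.9890, -0.1480)
∠(n_0, n_2) = 101.61°
δ = |180° − 101.61°| = 78.39°
78.39° > 2α = 17.06°  →  invalid

δ = 78.39°, invalid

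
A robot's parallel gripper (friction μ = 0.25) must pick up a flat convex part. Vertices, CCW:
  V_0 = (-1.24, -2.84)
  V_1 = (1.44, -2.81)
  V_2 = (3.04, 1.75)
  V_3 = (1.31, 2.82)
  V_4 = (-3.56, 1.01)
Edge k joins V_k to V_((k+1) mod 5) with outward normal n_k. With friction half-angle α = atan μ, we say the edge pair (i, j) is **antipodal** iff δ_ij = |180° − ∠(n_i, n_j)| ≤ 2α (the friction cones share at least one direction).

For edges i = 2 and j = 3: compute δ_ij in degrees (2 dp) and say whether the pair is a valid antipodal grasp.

α = atan 0.25 = 14.04°;  2α = 28.07°
edge 2: e_2 = (-1.73, +1.07);  n_2 = (+0.5260, +0.8505)
edge 3: e_3 = (-4.87, -1.81);  n_3 = (-0.3484, +0.9374)
∠(n_2, n_3) = 52.12°
δ = |180° − 52.12°| = 127.88°
127.88° > 2α = 28.07°  →  invalid

δ = 127.88°, invalid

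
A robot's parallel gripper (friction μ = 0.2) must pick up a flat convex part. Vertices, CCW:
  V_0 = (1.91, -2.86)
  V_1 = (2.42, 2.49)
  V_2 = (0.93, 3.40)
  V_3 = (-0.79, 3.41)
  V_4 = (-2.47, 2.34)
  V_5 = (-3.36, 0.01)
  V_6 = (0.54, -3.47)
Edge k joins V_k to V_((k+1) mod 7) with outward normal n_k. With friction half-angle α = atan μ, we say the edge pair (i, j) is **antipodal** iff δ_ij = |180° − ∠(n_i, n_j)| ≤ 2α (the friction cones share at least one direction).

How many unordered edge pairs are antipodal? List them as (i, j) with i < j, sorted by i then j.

count = 3; pairs: (0,4), (1,5), (3,6)

α = atan 0.2 = 11.31°;  2α = 22.62°
n_0 = (+0.9955, -0.0949)
n_1 = (+0.5212, +0.8534)
n_2 = (+0.0058, +1.0000)
n_3 = (-0.5372, +0.8435)
n_4 = (-0.9342, +0.3568)
n_5 = (-0.6658, -0.7461)
n_6 = (+0.4068, -0.9135)
  (0,1): δ = 115.97°  ·
  (0,2): δ = 84.89°  ·
  (0,3): δ = 52.06°  ·
  (0,4): δ = 15.46°  ✓
  (0,5): δ = 53.70°  ·
  (0,6): δ = 119.45°  ·
  (1,2): δ = 148.92°  ·
  (1,3): δ = 116.09°  ·
  (1,4): δ = 79.49°  ·
  (1,5): δ = 10.33°  ✓
  (1,6): δ = 55.42°  ·
  (2,3): δ = 147.17°  ·
  (2,4): δ = 110.57°  ·
  (2,5): δ = 41.41°  ·
  (2,6): δ = 24.33°  ·
  (3,4): δ = 143.40°  ·
  (3,5): δ = 74.24°  ·
  (3,6): δ = 8.49°  ✓
  (4,5): δ = 110.84°  ·
  (4,6): δ = 45.09°  ·
  (5,6): δ = 114.26°  ·
antipodal pairs: 3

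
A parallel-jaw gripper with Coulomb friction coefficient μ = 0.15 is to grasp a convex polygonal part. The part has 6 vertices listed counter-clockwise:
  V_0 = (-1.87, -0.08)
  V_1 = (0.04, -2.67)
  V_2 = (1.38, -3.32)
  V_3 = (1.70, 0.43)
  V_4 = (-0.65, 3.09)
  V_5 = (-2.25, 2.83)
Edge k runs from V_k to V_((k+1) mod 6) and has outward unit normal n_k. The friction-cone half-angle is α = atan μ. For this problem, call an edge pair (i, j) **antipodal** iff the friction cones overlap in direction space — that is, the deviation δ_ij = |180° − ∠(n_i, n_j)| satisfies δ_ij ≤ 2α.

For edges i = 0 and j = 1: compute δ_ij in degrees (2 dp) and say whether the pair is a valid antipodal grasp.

α = atan 0.15 = 8.53°;  2α = 17.06°
edge 0: e_0 = (+1.91, -2.59);  n_0 = (-0.8048, -0.5935)
edge 1: e_1 = (+1.34, -0.65);  n_1 = (-0.4364, -0.8997)
∠(n_0, n_1) = 27.72°
δ = |180° − 27.72°| = 152.28°
152.28° > 2α = 17.06°  →  invalid

δ = 152.28°, invalid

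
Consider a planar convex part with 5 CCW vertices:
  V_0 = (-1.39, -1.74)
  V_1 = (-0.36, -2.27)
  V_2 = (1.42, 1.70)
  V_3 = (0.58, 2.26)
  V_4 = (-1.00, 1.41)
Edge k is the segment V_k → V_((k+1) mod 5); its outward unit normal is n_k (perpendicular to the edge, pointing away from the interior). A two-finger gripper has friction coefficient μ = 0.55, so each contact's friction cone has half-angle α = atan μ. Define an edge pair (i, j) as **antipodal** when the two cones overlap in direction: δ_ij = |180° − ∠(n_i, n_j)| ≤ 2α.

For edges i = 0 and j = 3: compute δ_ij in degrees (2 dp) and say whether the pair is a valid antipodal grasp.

α = atan 0.55 = 28.81°;  2α = 57.62°
edge 0: e_0 = (+1.03, -0.53);  n_0 = (-0.4575, -0.8892)
edge 3: e_3 = (-1.58, -0.85);  n_3 = (-0.4738, +0.8807)
∠(n_0, n_3) = 124.49°
δ = |180° − 124.49°| = 55.51°
55.51° ≤ 2α = 57.62°  →  valid

δ = 55.51°, valid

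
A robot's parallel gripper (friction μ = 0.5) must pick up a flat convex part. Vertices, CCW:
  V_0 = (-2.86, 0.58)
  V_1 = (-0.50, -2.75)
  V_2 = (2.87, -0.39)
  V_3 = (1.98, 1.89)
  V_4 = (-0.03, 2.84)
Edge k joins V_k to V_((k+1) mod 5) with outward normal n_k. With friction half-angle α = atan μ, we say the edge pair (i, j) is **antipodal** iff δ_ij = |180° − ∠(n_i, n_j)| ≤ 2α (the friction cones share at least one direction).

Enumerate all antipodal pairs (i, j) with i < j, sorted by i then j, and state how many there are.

count = 3; pairs: (0,2), (0,3), (1,4)

α = atan 0.5 = 26.57°;  2α = 53.13°
n_0 = (-0.8159, -0.5782)
n_1 = (+0.5736, -0.8191)
n_2 = (+0.9315, +0.3636)
n_3 = (+0.4273, +0.9041)
n_4 = (-0.6240, +0.7814)
  (0,1): δ = 90.32°  ·
  (0,2): δ = 14.00°  ✓
  (0,3): δ = 29.38°  ✓
  (0,4): δ = 93.28°  ·
  (1,2): δ = 103.68°  ·
  (1,3): δ = 60.30°  ·
  (1,4): δ = 3.61°  ✓
  (2,3): δ = 136.62°  ·
  (2,4): δ = 72.71°  ·
  (3,4): δ = 116.09°  ·
antipodal pairs: 3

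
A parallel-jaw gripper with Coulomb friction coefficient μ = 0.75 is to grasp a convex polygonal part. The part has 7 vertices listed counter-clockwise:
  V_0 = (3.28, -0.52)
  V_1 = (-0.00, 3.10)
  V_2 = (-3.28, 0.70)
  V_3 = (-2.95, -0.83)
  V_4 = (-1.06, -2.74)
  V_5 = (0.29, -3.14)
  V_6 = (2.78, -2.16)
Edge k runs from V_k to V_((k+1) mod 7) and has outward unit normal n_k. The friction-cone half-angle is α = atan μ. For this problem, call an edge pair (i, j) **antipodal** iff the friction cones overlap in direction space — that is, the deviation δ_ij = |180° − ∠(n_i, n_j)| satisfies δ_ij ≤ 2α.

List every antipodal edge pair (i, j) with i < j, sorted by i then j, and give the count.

count = 9; pairs: (0,2), (0,3), (0,4), (0,5), (1,4), (1,5), (1,6), (2,6), (3,6)

α = atan 0.75 = 36.87°;  2α = 73.74°
n_0 = (+0.7411, +0.6714)
n_1 = (-0.5905, +0.8070)
n_2 = (-0.9775, -0.2108)
n_3 = (-0.7108, -0.7034)
n_4 = (-0.2841, -0.9588)
n_5 = (+0.3662, -0.9305)
n_6 = (+0.9565, -0.2916)
  (0,1): δ = 95.99°  ·
  (0,2): δ = 30.01°  ✓
  (0,3): δ = 2.52°  ✓
  (0,4): δ = 31.32°  ✓
  (0,5): δ = 69.30°  ✓
  (0,6): δ = 120.87°  ·
  (1,2): δ = 114.02°  ·
  (1,3): δ = 81.49°  ·
  (1,4): δ = 52.70°  ✓
  (1,5): δ = 14.71°  ✓
  (1,6): δ = 36.85°  ✓
  (2,3): δ = 147.47°  ·
  (2,4): δ = 118.68°  ·
  (2,5): δ = 80.69°  ·
  (2,6): δ = 29.13°  ✓
  (3,4): δ = 151.20°  ·
  (3,5): δ = 113.22°  ·
  (3,6): δ = 61.65°  ✓
  (4,5): δ = 142.01°  ·
  (4,6): δ = 90.45°  ·
  (5,6): δ = 128.44°  ·
antipodal pairs: 9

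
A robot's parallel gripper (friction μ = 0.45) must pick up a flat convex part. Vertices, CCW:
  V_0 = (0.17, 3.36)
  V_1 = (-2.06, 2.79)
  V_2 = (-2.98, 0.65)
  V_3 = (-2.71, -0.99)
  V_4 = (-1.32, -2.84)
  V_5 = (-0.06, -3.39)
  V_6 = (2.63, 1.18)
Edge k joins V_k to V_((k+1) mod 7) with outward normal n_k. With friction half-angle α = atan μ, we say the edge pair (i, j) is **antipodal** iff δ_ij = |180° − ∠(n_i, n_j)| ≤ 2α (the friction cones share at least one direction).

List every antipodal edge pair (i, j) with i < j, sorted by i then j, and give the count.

α = atan 0.45 = 24.23°;  2α = 48.46°
n_0 = (-0.2476, +0.9689)
n_1 = (-0.9187, +0.3950)
n_2 = (-0.9867, -0.1624)
n_3 = (-0.7995, -0.6007)
n_4 = (-0.4001, -0.9165)
n_5 = (+0.8618, -0.5073)
n_6 = (+0.6632, +0.7484)
  (0,1): δ = 127.60°  ·
  (0,2): δ = 94.99°  ·
  (0,3): δ = 67.42°  ·
  (0,4): δ = 37.92°  ✓
  (0,5): δ = 45.18°  ✓
  (0,6): δ = 124.12°  ·
  (1,2): δ = 147.39°  ·
  (1,3): δ = 119.82°  ·
  (1,4): δ = 90.32°  ·
  (1,5): δ = 7.22°  ✓
  (1,6): δ = 71.72°  ·
  (2,3): δ = 152.43°  ·
  (2,4): δ = 122.93°  ·
  (2,5): δ = 39.83°  ✓
  (2,6): δ = 39.10°  ✓
  (3,4): δ = 150.50°  ·
  (3,5): δ = 67.40°  ·
  (3,6): δ = 11.53°  ✓
  (4,5): δ = 96.90°  ·
  (4,6): δ = 17.97°  ✓
  (5,6): δ = 101.06°  ·
antipodal pairs: 7

count = 7; pairs: (0,4), (0,5), (1,5), (2,5), (2,6), (3,6), (4,6)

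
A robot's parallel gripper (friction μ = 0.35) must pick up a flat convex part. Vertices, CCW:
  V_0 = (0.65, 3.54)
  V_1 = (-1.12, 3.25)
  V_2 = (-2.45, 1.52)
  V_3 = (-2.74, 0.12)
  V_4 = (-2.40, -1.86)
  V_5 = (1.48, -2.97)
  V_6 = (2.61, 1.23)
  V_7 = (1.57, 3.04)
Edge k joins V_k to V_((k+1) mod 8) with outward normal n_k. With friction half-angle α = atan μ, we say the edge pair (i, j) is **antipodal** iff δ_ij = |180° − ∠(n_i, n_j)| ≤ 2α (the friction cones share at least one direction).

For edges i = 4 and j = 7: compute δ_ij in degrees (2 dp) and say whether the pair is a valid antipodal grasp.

α = atan 0.35 = 19.29°;  2α = 38.58°
edge 4: e_4 = (+3.88, -1.11);  n_4 = (-0.2750, -0.9614)
edge 7: e_7 = (-0.92, +0.50);  n_7 = (+0.4775, +0.8786)
∠(n_4, n_7) = 167.44°
δ = |180° − 167.44°| = 12.56°
12.56° ≤ 2α = 38.58°  →  valid

δ = 12.56°, valid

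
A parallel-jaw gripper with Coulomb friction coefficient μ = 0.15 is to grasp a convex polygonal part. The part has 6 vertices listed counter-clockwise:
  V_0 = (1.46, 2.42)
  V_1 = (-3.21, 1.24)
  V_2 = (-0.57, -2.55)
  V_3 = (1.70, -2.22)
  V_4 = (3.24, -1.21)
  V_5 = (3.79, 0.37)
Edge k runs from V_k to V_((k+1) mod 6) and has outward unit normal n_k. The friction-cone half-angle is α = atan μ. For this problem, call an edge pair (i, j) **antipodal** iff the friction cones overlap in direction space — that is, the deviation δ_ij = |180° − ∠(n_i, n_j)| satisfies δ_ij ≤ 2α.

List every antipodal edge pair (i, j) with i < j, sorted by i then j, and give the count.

α = atan 0.15 = 8.53°;  2α = 17.06°
n_0 = (-0.2450, +0.9695)
n_1 = (-0.8206, -0.5716)
n_2 = (+0.1439, -0.9896)
n_3 = (+0.5484, -0.8362)
n_4 = (+0.9444, -0.3288)
n_5 = (+0.6606, +0.7508)
  (0,1): δ = 69.32°  ·
  (0,2): δ = 5.91°  ✓
  (0,3): δ = 19.08°  ·
  (0,4): δ = 56.63°  ·
  (0,5): δ = 124.48°  ·
  (1,2): δ = 116.59°  ·
  (1,3): δ = 91.60°  ·
  (1,4): δ = 54.05°  ·
  (1,5): δ = 13.80°  ✓
  (2,3): δ = 155.01°  ·
  (2,4): δ = 117.46°  ·
  (2,5): δ = 49.61°  ·
  (3,4): δ = 142.45°  ·
  (3,5): δ = 74.60°  ·
  (4,5): δ = 112.15°  ·
antipodal pairs: 2

count = 2; pairs: (0,2), (1,5)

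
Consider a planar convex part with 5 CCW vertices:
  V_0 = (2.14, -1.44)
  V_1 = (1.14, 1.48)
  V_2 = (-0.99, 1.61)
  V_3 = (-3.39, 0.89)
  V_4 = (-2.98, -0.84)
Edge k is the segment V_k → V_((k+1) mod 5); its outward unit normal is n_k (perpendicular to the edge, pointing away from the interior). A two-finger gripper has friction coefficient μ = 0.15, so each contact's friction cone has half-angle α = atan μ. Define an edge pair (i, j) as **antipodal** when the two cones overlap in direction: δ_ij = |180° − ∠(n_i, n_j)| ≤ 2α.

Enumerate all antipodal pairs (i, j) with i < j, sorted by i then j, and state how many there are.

α = atan 0.15 = 8.53°;  2α = 17.06°
n_0 = (+0.9461, +0.3240)
n_1 = (+0.0609, +0.9981)
n_2 = (-0.2873, +0.9578)
n_3 = (-0.9730, -0.2306)
n_4 = (-0.1164, -0.9932)
  (0,1): δ = 112.40°  ·
  (0,2): δ = 92.21°  ·
  (0,3): δ = 5.57°  ✓
  (0,4): δ = 64.41°  ·
  (1,2): δ = 159.81°  ·
  (1,3): δ = 73.17°  ·
  (1,4): δ = 3.19°  ✓
  (2,3): δ = 93.37°  ·
  (2,4): δ = 23.38°  ·
  (3,4): δ = 110.02°  ·
antipodal pairs: 2

count = 2; pairs: (0,3), (1,4)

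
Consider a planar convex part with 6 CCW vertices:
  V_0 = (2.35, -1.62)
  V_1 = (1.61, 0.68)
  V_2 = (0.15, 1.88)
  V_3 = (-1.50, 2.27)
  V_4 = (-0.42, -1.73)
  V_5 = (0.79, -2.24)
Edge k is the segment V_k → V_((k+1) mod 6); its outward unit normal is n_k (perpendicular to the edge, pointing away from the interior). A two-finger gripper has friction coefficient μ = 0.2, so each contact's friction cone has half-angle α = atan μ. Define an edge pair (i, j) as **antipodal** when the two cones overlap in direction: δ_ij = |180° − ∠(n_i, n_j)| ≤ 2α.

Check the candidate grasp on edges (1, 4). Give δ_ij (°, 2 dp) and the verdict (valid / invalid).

δ = 16.56°, valid

α = atan 0.2 = 11.31°;  2α = 22.62°
edge 1: e_1 = (-1.46, +1.20);  n_1 = (+0.6350, +0.7725)
edge 4: e_4 = (+1.21, -0.51);  n_4 = (-0.3884, -0.9215)
∠(n_1, n_4) = 163.44°
δ = |180° − 163.44°| = 16.56°
16.56° ≤ 2α = 22.62°  →  valid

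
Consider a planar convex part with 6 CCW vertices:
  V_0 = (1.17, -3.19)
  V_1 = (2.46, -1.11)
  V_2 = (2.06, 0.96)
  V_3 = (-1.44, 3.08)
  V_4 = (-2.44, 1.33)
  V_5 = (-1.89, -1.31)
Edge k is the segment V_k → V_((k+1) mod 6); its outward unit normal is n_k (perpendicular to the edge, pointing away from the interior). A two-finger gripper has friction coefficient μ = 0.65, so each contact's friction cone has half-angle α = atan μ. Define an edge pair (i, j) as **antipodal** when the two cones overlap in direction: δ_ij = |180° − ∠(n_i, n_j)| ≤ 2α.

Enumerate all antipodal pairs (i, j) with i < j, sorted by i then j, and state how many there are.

count = 7; pairs: (0,3), (0,4), (1,3), (1,4), (1,5), (2,4), (2,5)

α = atan 0.65 = 33.02°;  2α = 66.05°
n_0 = (+0.8498, -0.5271)
n_1 = (+0.9818, +0.1897)
n_2 = (+0.5181, +0.8553)
n_3 = (-0.8682, +0.4961)
n_4 = (-0.9790, -0.2040)
n_5 = (-0.5235, -0.8520)
  (0,1): δ = 137.26°  ·
  (0,2): δ = 89.40°  ·
  (0,3): δ = 2.06°  ✓
  (0,4): δ = 43.58°  ✓
  (0,5): δ = 90.24°  ·
  (1,2): δ = 132.14°  ·
  (1,3): δ = 40.68°  ✓
  (1,4): δ = 0.83°  ✓
  (1,5): δ = 47.50°  ✓
  (2,3): δ = 88.54°  ·
  (2,4): δ = 47.03°  ✓
  (2,5): δ = 0.36°  ✓
  (3,4): δ = 138.49°  ·
  (3,5): δ = 91.82°  ·
  (4,5): δ = 133.33°  ·
antipodal pairs: 7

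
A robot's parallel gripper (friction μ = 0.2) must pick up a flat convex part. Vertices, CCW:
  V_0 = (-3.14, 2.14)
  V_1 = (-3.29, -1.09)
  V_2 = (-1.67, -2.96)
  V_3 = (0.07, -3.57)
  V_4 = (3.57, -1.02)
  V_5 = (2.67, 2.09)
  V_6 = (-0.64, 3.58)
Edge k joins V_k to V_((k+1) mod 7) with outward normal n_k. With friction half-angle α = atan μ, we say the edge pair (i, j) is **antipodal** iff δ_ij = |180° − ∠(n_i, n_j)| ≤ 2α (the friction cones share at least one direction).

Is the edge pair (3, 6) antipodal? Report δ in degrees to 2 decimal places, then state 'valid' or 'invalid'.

δ = 6.13°, valid

α = atan 0.2 = 11.31°;  2α = 22.62°
edge 3: e_3 = (+3.50, +2.55);  n_3 = (+0.5889, -0.8082)
edge 6: e_6 = (-2.50, -1.44);  n_6 = (-0.4991, +0.8665)
∠(n_3, n_6) = 173.87°
δ = |180° − 173.87°| = 6.13°
6.13° ≤ 2α = 22.62°  →  valid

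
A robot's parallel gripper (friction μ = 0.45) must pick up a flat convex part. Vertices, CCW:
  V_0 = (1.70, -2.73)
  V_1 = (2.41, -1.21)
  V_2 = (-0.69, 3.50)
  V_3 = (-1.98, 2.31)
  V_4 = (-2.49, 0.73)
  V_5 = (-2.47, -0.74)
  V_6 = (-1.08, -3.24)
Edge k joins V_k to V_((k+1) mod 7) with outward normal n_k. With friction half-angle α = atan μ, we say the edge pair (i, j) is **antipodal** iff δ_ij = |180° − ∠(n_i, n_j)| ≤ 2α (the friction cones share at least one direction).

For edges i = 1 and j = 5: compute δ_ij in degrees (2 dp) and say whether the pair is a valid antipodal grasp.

α = atan 0.45 = 24.23°;  2α = 48.46°
edge 1: e_1 = (-3.10, +4.71);  n_1 = (+0.8353, +0.5498)
edge 5: e_5 = (+1.39, -2.50);  n_5 = (-0.8740, -0.4859)
∠(n_1, n_5) = 175.72°
δ = |180° − 175.72°| = 4.28°
4.28° ≤ 2α = 48.46°  →  valid

δ = 4.28°, valid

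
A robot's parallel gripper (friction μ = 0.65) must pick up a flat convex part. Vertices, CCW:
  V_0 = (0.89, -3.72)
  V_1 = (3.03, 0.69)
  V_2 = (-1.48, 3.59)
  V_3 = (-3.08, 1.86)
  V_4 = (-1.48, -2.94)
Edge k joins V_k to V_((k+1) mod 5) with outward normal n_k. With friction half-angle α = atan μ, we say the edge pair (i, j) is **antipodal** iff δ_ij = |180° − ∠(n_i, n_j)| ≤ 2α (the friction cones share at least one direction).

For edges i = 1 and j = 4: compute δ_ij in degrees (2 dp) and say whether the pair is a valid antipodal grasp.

δ = 14.52°, valid

α = atan 0.65 = 33.02°;  2α = 66.05°
edge 1: e_1 = (-4.51, +2.90);  n_1 = (+0.5409, +0.8411)
edge 4: e_4 = (+2.37, -0.78);  n_4 = (-0.3126, -0.9499)
∠(n_1, n_4) = 165.48°
δ = |180° − 165.48°| = 14.52°
14.52° ≤ 2α = 66.05°  →  valid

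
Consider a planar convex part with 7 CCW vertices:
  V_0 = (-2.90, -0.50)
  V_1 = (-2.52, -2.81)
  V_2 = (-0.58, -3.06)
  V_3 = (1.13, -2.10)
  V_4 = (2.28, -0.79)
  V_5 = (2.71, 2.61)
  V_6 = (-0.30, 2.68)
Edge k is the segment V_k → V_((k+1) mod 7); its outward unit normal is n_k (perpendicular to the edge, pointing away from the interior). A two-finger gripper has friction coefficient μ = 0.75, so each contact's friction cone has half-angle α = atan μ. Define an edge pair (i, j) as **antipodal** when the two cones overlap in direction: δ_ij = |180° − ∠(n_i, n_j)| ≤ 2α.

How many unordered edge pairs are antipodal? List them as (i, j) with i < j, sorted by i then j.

count = 10; pairs: (0,2), (0,3), (0,4), (1,5), (1,6), (2,5), (2,6), (3,5), (3,6), (4,6)

α = atan 0.75 = 36.87°;  2α = 73.74°
n_0 = (-0.9867, -0.1623)
n_1 = (-0.1278, -0.9918)
n_2 = (+0.4895, -0.8720)
n_3 = (+0.7515, -0.6597)
n_4 = (+0.9921, -0.1255)
n_5 = (+0.0232, +0.9997)
n_6 = (-0.7742, +0.6330)
  (0,1): δ = 106.68°  ·
  (0,2): δ = 70.03°  ✓
  (0,3): δ = 50.62°  ✓
  (0,4): δ = 16.55°  ✓
  (0,5): δ = 79.33°  ·
  (0,6): δ = 131.39°  ·
  (1,2): δ = 143.35°  ·
  (1,3): δ = 123.94°  ·
  (1,4): δ = 89.86°  ·
  (1,5): δ = 6.01°  ✓
  (1,6): δ = 58.07°  ✓
  (2,3): δ = 160.59°  ·
  (2,4): δ = 126.52°  ·
  (2,5): δ = 30.64°  ✓
  (2,6): δ = 21.42°  ✓
  (3,4): δ = 145.93°  ·
  (3,5): δ = 50.05°  ✓
  (3,6): δ = 2.01°  ✓
  (4,5): δ = 84.12°  ·
  (4,6): δ = 32.06°  ✓
  (5,6): δ = 127.94°  ·
antipodal pairs: 10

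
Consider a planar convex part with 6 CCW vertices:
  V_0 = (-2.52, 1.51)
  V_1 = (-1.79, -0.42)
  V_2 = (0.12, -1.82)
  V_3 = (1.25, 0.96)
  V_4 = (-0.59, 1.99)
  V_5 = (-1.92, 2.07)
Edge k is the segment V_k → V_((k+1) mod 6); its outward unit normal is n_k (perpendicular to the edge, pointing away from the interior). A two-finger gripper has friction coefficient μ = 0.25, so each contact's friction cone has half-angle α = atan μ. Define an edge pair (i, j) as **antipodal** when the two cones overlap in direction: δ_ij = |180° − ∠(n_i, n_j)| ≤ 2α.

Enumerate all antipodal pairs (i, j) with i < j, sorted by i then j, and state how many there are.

α = atan 0.25 = 14.04°;  2α = 28.07°
n_0 = (-0.9353, -0.3538)
n_1 = (-0.5912, -0.8065)
n_2 = (+0.9264, -0.3766)
n_3 = (+0.4885, +0.8726)
n_4 = (+0.0600, +0.9982)
n_5 = (-0.6823, +0.7311)
  (0,1): δ = 146.96°  ·
  (0,2): δ = 42.84°  ·
  (0,3): δ = 40.04°  ·
  (0,4): δ = 65.84°  ·
  (0,5): δ = 112.31°  ·
  (1,2): δ = 75.88°  ·
  (1,3): δ = 7.00°  ✓
  (1,4): δ = 32.80°  ·
  (1,5): δ = 79.27°  ·
  (2,3): δ = 97.12°  ·
  (2,4): δ = 71.32°  ·
  (2,5): δ = 24.85°  ✓
  (3,4): δ = 154.20°  ·
  (3,5): δ = 107.74°  ·
  (4,5): δ = 133.53°  ·
antipodal pairs: 2

count = 2; pairs: (1,3), (2,5)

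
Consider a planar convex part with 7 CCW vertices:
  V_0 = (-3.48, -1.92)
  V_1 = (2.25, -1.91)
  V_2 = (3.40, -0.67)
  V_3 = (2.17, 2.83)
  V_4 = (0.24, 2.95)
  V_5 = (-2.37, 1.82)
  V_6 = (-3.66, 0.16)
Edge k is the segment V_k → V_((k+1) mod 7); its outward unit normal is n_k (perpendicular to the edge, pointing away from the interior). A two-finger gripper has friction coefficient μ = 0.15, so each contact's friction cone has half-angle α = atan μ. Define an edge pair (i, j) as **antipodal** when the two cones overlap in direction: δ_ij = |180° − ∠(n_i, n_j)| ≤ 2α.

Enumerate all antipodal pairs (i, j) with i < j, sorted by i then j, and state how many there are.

count = 3; pairs: (0,3), (1,5), (2,6)

α = atan 0.15 = 8.53°;  2α = 17.06°
n_0 = (+0.0017, -1.0000)
n_1 = (+0.7332, -0.6800)
n_2 = (+0.9434, +0.3316)
n_3 = (+0.0621, +0.9981)
n_4 = (-0.3973, +0.9177)
n_5 = (-0.7896, +0.6136)
n_6 = (-0.9963, -0.0862)
  (0,1): δ = 132.94°  ·
  (0,2): δ = 70.74°  ·
  (0,3): δ = 3.66°  ✓
  (0,4): δ = 23.31°  ·
  (0,5): δ = 52.05°  ·
  (0,6): δ = 94.85°  ·
  (1,2): δ = 117.79°  ·
  (1,3): δ = 50.71°  ·
  (1,4): δ = 23.75°  ·
  (1,5): δ = 4.99°  ✓
  (1,6): δ = 47.79°  ·
  (2,3): δ = 112.92°  ·
  (2,4): δ = 85.95°  ·
  (2,5): δ = 57.21°  ·
  (2,6): δ = 14.42°  ✓
  (3,4): δ = 153.03°  ·
  (3,5): δ = 124.29°  ·
  (3,6): δ = 81.50°  ·
  (4,5): δ = 151.26°  ·
  (4,6): δ = 108.46°  ·
  (5,6): δ = 137.20°  ·
antipodal pairs: 3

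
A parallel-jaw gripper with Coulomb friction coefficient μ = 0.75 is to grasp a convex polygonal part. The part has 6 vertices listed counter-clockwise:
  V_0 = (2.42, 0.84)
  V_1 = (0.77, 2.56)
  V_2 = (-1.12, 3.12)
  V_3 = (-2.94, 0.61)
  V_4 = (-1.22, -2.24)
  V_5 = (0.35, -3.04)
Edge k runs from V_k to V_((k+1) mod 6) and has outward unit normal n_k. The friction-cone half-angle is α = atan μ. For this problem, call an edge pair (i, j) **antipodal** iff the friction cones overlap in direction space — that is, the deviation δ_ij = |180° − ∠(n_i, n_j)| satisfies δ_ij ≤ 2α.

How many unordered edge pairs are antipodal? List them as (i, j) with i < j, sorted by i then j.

count = 6; pairs: (0,3), (0,4), (1,3), (1,4), (2,5), (3,5)

α = atan 0.75 = 36.87°;  2α = 73.74°
n_0 = (+0.7216, +0.6923)
n_1 = (+0.2841, +0.9588)
n_2 = (-0.8096, +0.5870)
n_3 = (-0.8562, -0.5167)
n_4 = (-0.4540, -0.8910)
n_5 = (+0.8823, -0.4707)
  (0,1): δ = 150.31°  ·
  (0,2): δ = 79.76°  ·
  (0,3): δ = 12.70°  ✓
  (0,4): δ = 19.19°  ✓
  (0,5): δ = 108.11°  ·
  (1,2): δ = 109.44°  ·
  (1,3): δ = 42.38°  ✓
  (1,4): δ = 10.50°  ✓
  (1,5): δ = 78.42°  ·
  (2,3): δ = 112.94°  ·
  (2,4): δ = 81.06°  ·
  (2,5): δ = 7.87°  ✓
  (3,4): δ = 148.11°  ·
  (3,5): δ = 59.19°  ✓
  (4,5): δ = 91.08°  ·
antipodal pairs: 6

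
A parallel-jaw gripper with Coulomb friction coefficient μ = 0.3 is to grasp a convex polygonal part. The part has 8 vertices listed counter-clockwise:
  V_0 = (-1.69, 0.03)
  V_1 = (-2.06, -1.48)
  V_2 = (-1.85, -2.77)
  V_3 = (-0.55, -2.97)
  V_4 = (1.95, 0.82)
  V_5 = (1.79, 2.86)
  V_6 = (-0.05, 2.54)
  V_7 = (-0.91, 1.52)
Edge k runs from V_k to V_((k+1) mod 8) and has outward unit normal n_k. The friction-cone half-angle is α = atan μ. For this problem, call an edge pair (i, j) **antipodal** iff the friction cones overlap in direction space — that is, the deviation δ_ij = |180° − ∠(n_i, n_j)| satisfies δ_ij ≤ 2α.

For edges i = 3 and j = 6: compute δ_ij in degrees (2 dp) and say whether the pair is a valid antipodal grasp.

α = atan 0.3 = 16.70°;  2α = 33.40°
edge 3: e_3 = (+2.50, +3.79);  n_3 = (+0.8348, -0.5506)
edge 6: e_6 = (-0.86, -1.02);  n_6 = (-0.7645, +0.6446)
∠(n_3, n_6) = 173.27°
δ = |180° − 173.27°| = 6.73°
6.73° ≤ 2α = 33.40°  →  valid

δ = 6.73°, valid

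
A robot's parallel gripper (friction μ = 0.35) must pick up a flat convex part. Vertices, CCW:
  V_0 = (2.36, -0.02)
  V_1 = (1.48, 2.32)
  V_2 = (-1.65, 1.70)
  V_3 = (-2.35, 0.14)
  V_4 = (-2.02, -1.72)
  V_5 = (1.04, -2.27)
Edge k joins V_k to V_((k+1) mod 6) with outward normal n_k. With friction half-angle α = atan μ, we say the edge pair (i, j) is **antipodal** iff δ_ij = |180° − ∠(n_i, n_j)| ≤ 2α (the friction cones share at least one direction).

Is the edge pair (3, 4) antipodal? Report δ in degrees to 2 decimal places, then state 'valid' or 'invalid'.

α = atan 0.35 = 19.29°;  2α = 38.58°
edge 3: e_3 = (+0.33, -1.86);  n_3 = (-0.9846, -0.1747)
edge 4: e_4 = (+3.06, -0.55);  n_4 = (-0.1769, -0.9842)
∠(n_3, n_4) = 69.75°
δ = |180° − 69.75°| = 110.25°
110.25° > 2α = 38.58°  →  invalid

δ = 110.25°, invalid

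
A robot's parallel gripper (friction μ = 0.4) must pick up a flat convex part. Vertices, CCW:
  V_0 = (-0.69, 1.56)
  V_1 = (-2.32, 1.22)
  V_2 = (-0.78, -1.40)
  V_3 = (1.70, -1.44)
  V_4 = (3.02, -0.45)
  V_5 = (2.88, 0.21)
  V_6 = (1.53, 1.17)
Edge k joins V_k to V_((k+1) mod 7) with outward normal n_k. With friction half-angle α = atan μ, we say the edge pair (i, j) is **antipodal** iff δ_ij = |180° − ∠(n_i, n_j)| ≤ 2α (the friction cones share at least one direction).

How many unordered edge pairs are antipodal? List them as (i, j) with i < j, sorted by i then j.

count = 6; pairs: (0,2), (0,3), (1,4), (1,5), (2,5), (2,6)

α = atan 0.4 = 21.80°;  2α = 43.60°
n_0 = (-0.2042, +0.9789)
n_1 = (-0.8621, -0.5067)
n_2 = (-0.0161, -0.9999)
n_3 = (+0.6000, -0.8000)
n_4 = (+0.9782, +0.2075)
n_5 = (+0.5795, +0.8150)
n_6 = (+0.1730, +0.9849)
  (0,1): δ = 71.34°  ·
  (0,2): δ = 12.71°  ✓
  (0,3): δ = 25.09°  ✓
  (0,4): δ = 90.19°  ·
  (0,5): δ = 132.80°  ·
  (0,6): δ = 158.25°  ·
  (1,2): δ = 121.37°  ·
  (1,3): δ = 83.58°  ·
  (1,4): δ = 18.47°  ✓
  (1,5): δ = 24.14°  ✓
  (1,6): δ = 49.59°  ·
  (2,3): δ = 142.21°  ·
  (2,4): δ = 77.10°  ·
  (2,5): δ = 34.49°  ✓
  (2,6): δ = 9.04°  ✓
  (3,4): δ = 114.89°  ·
  (3,5): δ = 72.29°  ·
  (3,6): δ = 46.83°  ·
  (4,5): δ = 137.39°  ·
  (4,6): δ = 111.94°  ·
  (5,6): δ = 154.55°  ·
antipodal pairs: 6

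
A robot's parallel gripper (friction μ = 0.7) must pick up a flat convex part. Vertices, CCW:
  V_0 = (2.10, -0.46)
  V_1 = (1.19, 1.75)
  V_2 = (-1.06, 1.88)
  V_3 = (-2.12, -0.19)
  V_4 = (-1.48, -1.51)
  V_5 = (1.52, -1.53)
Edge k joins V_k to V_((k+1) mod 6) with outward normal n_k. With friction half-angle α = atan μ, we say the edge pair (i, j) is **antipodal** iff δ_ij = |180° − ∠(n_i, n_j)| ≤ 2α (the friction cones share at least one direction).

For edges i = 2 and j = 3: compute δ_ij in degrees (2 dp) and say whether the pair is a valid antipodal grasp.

δ = 127.02°, invalid

α = atan 0.7 = 34.99°;  2α = 69.98°
edge 2: e_2 = (-1.06, -2.07);  n_2 = (-0.8901, +0.4558)
edge 3: e_3 = (+0.64, -1.32);  n_3 = (-0.8998, -0.4363)
∠(n_2, n_3) = 52.98°
δ = |180° − 52.98°| = 127.02°
127.02° > 2α = 69.98°  →  invalid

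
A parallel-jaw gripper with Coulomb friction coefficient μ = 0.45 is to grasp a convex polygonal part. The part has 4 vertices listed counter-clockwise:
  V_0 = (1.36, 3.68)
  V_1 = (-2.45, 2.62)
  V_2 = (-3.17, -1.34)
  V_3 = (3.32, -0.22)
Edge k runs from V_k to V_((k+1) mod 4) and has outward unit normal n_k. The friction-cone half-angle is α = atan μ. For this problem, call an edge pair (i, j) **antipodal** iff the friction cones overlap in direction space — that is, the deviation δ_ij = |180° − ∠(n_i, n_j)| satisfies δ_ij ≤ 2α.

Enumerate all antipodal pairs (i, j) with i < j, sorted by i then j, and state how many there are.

α = atan 0.45 = 24.23°;  2α = 48.46°
n_0 = (-0.2680, +0.9634)
n_1 = (-0.9839, +0.1789)
n_2 = (+0.1701, -0.9854)
n_3 = (+0.8935, +0.4490)
  (0,1): δ = 115.85°  ·
  (0,2): δ = 5.76°  ✓
  (0,3): δ = 101.14°  ·
  (1,2): δ = 69.90°  ·
  (1,3): δ = 36.99°  ✓
  (2,3): δ = 73.11°  ·
antipodal pairs: 2

count = 2; pairs: (0,2), (1,3)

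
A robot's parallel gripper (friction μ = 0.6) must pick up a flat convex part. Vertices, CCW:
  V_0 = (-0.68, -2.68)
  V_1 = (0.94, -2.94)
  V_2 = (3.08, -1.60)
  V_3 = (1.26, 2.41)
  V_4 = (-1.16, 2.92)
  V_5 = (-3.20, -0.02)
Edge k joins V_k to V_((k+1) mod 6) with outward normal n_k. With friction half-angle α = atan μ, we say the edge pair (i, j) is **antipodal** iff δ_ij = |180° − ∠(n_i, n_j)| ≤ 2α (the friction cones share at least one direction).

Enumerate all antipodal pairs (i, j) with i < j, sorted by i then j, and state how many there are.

count = 7; pairs: (0,2), (0,3), (1,3), (1,4), (2,4), (2,5), (3,5)

α = atan 0.6 = 30.96°;  2α = 61.93°
n_0 = (-0.1585, -0.9874)
n_1 = (+0.5307, -0.8476)
n_2 = (+0.9106, +0.4133)
n_3 = (+0.2062, +0.9785)
n_4 = (-0.8216, +0.5701)
n_5 = (-0.7260, -0.6877)
  (0,1): δ = 138.83°  ·
  (0,2): δ = 56.47°  ✓
  (0,3): δ = 2.78°  ✓
  (0,4): δ = 64.36°  ·
  (0,5): δ = 142.57°  ·
  (1,2): δ = 97.64°  ·
  (1,3): δ = 43.95°  ✓
  (1,4): δ = 23.19°  ✓
  (1,5): δ = 101.40°  ·
  (2,3): δ = 126.31°  ·
  (2,4): δ = 59.17°  ✓
  (2,5): δ = 19.04°  ✓
  (3,4): δ = 112.86°  ·
  (3,5): δ = 34.65°  ✓
  (4,5): δ = 101.79°  ·
antipodal pairs: 7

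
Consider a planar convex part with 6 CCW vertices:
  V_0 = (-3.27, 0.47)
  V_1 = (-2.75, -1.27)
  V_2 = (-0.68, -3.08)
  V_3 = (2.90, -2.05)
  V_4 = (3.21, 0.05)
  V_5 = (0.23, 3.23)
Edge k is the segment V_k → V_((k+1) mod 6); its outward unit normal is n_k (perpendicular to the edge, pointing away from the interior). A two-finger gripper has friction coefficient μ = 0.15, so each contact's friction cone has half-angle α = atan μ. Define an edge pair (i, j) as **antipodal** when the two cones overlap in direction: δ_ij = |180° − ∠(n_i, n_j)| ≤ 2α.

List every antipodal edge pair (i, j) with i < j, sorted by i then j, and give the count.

α = atan 0.15 = 8.53°;  2α = 17.06°
n_0 = (-0.9581, -0.2863)
n_1 = (-0.6582, -0.7528)
n_2 = (+0.2765, -0.9610)
n_3 = (+0.9893, -0.1460)
n_4 = (+0.7297, +0.6838)
n_5 = (-0.6192, +0.7852)
  (0,1): δ = 147.81°  ·
  (0,2): δ = 90.59°  ·
  (0,3): δ = 25.04°  ·
  (0,4): δ = 26.50°  ·
  (0,5): δ = 111.62°  ·
  (1,2): δ = 122.78°  ·
  (1,3): δ = 57.23°  ·
  (1,4): δ = 5.69°  ✓
  (1,5): δ = 79.42°  ·
  (2,3): δ = 114.45°  ·
  (2,4): δ = 62.91°  ·
  (2,5): δ = 22.21°  ·
  (3,4): δ = 128.46°  ·
  (3,5): δ = 43.34°  ·
  (4,5): δ = 94.88°  ·
antipodal pairs: 1

count = 1; pairs: (1,4)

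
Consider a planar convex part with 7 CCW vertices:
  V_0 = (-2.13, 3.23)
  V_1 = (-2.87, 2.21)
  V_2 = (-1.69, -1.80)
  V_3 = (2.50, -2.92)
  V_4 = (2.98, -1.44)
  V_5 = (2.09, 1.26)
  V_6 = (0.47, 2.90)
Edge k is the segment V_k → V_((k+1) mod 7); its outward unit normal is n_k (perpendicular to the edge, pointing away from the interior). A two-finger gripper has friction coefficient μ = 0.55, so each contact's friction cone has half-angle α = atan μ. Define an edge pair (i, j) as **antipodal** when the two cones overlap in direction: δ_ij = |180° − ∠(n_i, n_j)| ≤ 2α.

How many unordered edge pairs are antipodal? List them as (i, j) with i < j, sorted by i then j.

count = 8; pairs: (0,3), (0,4), (1,3), (1,4), (1,5), (2,4), (2,5), (2,6)

α = atan 0.55 = 28.81°;  2α = 57.62°
n_0 = (-0.8094, +0.5872)
n_1 = (-0.9593, -0.2823)
n_2 = (-0.2582, -0.9661)
n_3 = (+0.9512, -0.3085)
n_4 = (+0.9497, +0.3131)
n_5 = (+0.7114, +0.7028)
n_6 = (+0.1259, +0.9920)
  (0,1): δ = 127.64°  ·
  (0,2): δ = 69.00°  ·
  (0,3): δ = 17.99°  ✓
  (0,4): δ = 54.20°  ✓
  (0,5): δ = 80.61°  ·
  (0,6): δ = 118.73°  ·
  (1,2): δ = 121.36°  ·
  (1,3): δ = 34.37°  ✓
  (1,4): δ = 1.85°  ✓
  (1,5): δ = 28.25°  ✓
  (1,6): δ = 66.37°  ·
  (2,3): δ = 93.00°  ·
  (2,4): δ = 56.79°  ✓
  (2,5): δ = 30.39°  ✓
  (2,6): δ = 7.73°  ✓
  (3,4): δ = 143.79°  ·
  (3,5): δ = 117.38°  ·
  (3,6): δ = 79.26°  ·
  (4,5): δ = 153.60°  ·
  (4,6): δ = 115.48°  ·
  (5,6): δ = 141.88°  ·
antipodal pairs: 8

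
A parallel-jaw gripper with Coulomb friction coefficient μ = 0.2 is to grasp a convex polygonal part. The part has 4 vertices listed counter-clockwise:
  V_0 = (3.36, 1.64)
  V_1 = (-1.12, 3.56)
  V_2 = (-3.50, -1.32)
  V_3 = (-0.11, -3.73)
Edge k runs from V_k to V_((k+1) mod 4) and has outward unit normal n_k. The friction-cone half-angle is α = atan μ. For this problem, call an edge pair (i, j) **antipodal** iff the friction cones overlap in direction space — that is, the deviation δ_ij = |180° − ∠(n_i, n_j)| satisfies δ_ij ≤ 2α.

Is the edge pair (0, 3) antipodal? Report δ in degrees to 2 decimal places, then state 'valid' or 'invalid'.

α = atan 0.2 = 11.31°;  2α = 22.62°
edge 0: e_0 = (-4.48, +1.92);  n_0 = (+0.3939, +0.9191)
edge 3: e_3 = (+3.47, +5.37);  n_3 = (+0.8399, -0.5427)
∠(n_0, n_3) = 99.67°
δ = |180° − 99.67°| = 80.33°
80.33° > 2α = 22.62°  →  invalid

δ = 80.33°, invalid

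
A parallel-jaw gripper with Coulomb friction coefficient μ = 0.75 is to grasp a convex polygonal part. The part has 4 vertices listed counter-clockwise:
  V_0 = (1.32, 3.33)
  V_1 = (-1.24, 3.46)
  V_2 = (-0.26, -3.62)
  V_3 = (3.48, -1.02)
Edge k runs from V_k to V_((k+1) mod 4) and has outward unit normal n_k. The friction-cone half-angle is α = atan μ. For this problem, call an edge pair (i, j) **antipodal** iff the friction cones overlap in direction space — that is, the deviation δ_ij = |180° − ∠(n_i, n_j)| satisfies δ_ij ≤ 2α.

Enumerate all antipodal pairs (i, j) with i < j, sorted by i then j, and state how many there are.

count = 3; pairs: (0,2), (1,2), (1,3)

α = atan 0.75 = 36.87°;  2α = 73.74°
n_0 = (+0.0507, +0.9987)
n_1 = (-0.9906, -0.1371)
n_2 = (+0.5708, -0.8211)
n_3 = (+0.8957, +0.4447)
  (0,1): δ = 79.21°  ·
  (0,2): δ = 37.71°  ✓
  (0,3): δ = 119.31°  ·
  (1,2): δ = 63.07°  ✓
  (1,3): δ = 18.53°  ✓
  (2,3): δ = 98.40°  ·
antipodal pairs: 3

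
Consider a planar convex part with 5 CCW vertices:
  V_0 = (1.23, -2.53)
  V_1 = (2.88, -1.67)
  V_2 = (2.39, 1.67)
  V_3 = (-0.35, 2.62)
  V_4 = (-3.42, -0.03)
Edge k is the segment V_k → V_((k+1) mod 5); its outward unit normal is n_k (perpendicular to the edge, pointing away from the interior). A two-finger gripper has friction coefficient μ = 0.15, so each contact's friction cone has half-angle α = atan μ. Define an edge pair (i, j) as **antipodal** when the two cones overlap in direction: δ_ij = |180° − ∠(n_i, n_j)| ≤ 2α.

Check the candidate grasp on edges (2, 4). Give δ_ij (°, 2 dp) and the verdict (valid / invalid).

δ = 9.14°, valid

α = atan 0.15 = 8.53°;  2α = 17.06°
edge 2: e_2 = (-2.74, +0.95);  n_2 = (+0.3276, +0.9448)
edge 4: e_4 = (+4.65, -2.50);  n_4 = (-0.4735, -0.8808)
∠(n_2, n_4) = 170.86°
δ = |180° − 170.86°| = 9.14°
9.14° ≤ 2α = 17.06°  →  valid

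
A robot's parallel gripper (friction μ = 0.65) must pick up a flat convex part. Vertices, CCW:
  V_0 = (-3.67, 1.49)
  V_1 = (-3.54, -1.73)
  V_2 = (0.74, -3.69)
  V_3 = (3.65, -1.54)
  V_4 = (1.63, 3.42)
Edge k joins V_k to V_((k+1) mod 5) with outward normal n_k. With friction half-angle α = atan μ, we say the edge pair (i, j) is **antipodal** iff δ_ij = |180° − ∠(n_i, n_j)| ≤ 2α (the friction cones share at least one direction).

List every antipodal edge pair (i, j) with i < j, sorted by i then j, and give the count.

α = atan 0.65 = 33.02°;  2α = 66.05°
n_0 = (-0.9992, -0.0403)
n_1 = (-0.4164, -0.9092)
n_2 = (+0.5942, -0.8043)
n_3 = (+0.9261, +0.3772)
n_4 = (-0.3422, +0.9396)
  (0,1): δ = 116.92°  ·
  (0,2): δ = 55.85°  ✓
  (0,3): δ = 19.85°  ✓
  (0,4): δ = 107.70°  ·
  (1,2): δ = 118.94°  ·
  (1,3): δ = 43.24°  ✓
  (1,4): δ = 44.61°  ✓
  (2,3): δ = 104.30°  ·
  (2,4): δ = 16.45°  ✓
  (3,4): δ = 92.15°  ·
antipodal pairs: 5

count = 5; pairs: (0,2), (0,3), (1,3), (1,4), (2,4)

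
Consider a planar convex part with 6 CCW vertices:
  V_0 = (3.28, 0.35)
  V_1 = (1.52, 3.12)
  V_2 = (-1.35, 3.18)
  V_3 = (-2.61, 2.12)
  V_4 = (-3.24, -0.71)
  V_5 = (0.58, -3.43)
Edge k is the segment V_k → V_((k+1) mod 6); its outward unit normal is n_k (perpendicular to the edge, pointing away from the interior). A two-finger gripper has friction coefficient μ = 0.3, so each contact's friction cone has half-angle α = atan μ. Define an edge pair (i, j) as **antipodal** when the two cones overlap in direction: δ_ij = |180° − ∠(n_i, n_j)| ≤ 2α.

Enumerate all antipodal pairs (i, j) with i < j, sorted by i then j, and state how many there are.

α = atan 0.3 = 16.70°;  2α = 33.40°
n_0 = (+0.8440, +0.5363)
n_1 = (+0.0209, +0.9998)
n_2 = (-0.6438, +0.7652)
n_3 = (-0.9761, +0.2173)
n_4 = (-0.5800, -0.8146)
n_5 = (+0.8137, -0.5812)
  (0,1): δ = 123.63°  ·
  (0,2): δ = 82.36°  ·
  (0,3): δ = 44.98°  ·
  (0,4): δ = 22.12°  ✓
  (0,5): δ = 112.03°  ·
  (1,2): δ = 138.73°  ·
  (1,3): δ = 101.35°  ·
  (1,4): δ = 34.25°  ·
  (1,5): δ = 55.66°  ·
  (2,3): δ = 142.62°  ·
  (2,4): δ = 75.53°  ·
  (2,5): δ = 14.39°  ✓
  (3,4): δ = 112.90°  ·
  (3,5): δ = 22.99°  ✓
  (4,5): δ = 90.09°  ·
antipodal pairs: 3

count = 3; pairs: (0,4), (2,5), (3,5)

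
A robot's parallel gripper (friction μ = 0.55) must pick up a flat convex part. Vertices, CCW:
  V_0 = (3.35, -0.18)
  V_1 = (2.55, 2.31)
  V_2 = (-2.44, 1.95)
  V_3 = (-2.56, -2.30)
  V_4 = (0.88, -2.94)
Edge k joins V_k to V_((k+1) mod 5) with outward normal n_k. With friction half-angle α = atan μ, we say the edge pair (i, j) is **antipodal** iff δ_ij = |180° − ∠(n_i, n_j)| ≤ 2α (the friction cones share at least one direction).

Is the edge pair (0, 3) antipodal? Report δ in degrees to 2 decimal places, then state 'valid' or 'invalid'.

α = atan 0.55 = 28.81°;  2α = 57.62°
edge 0: e_0 = (-0.80, +2.49);  n_0 = (+0.9521, +0.3059)
edge 3: e_3 = (+3.44, -0.64);  n_3 = (-0.1829, -0.9831)
∠(n_0, n_3) = 118.35°
δ = |180° − 118.35°| = 61.65°
61.65° > 2α = 57.62°  →  invalid

δ = 61.65°, invalid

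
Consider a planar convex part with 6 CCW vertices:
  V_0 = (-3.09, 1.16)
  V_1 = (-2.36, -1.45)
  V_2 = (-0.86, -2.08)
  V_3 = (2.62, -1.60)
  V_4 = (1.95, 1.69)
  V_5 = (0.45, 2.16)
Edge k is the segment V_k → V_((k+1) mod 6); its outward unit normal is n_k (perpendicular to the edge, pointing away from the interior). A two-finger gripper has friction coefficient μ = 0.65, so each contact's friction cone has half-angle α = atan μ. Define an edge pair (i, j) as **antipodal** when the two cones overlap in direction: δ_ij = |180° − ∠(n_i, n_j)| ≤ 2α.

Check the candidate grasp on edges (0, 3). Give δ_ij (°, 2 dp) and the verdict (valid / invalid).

δ = 4.12°, valid

α = atan 0.65 = 33.02°;  2α = 66.05°
edge 0: e_0 = (+0.73, -2.61);  n_0 = (-0.9630, -0.2694)
edge 3: e_3 = (-0.67, +3.29);  n_3 = (+0.9799, +0.1996)
∠(n_0, n_3) = 175.88°
δ = |180° − 175.88°| = 4.12°
4.12° ≤ 2α = 66.05°  →  valid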